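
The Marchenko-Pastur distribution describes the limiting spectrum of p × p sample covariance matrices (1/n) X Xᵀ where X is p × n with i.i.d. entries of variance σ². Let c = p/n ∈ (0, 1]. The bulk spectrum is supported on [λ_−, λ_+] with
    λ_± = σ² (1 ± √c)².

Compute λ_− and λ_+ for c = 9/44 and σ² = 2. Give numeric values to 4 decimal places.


c = 9/44 = 0.204545; √c = 0.452267.
λ_− = σ² (1 − √c)² = 2 · (1 − 0.452267)² = 2 · (0.547733)² = 0.600023.
λ_+ = σ² (1 + √c)² = 2 · (1 + 0.452267)² = 2 · (1.452267)² = 4.218159.

Rounded to 4 decimal places: λ_− ≈ 0.6000, λ_+ ≈ 4.2182.


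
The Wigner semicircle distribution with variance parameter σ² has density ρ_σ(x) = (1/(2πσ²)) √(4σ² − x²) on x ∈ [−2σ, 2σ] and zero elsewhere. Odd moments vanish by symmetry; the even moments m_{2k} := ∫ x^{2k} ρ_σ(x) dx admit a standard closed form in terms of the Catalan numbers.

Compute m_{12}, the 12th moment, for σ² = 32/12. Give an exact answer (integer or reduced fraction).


By the scaled semicircle moment identity, m_{2k} = σ^{2k} · C_k with k = 6.
C_6 = (1/(k+1)) · C(2k, k) = (1/7) · C(12, 6) = (1/7) · 924 = 132.
σ^{2k} = (σ²)^k = (32/12)^6 = 262144/729.

Therefore m_{12} = σ^{12} · C_6 = (262144/729) · 132 = 11534336/243.


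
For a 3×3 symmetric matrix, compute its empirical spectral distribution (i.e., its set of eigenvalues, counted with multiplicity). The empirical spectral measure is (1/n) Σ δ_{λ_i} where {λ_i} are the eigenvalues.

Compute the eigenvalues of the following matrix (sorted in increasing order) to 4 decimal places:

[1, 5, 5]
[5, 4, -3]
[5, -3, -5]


Since M is real symmetric, all three eigenvalues are real; they are the roots of det(λI − M) = λ³ − (tr M) λ² + s λ − det M, where s is the sum of the principal 2×2 minors.
tr M = 1 + 4 + (-5) = 0.
s = (1·4 − 5²) + (1·(-5) − 5²) + (4·(-5) − (-3)²) = -21 + (-30) + (-29) = -80.
det M (expand along row 1) = 1·(-29) − 5·(-10) + 5·(-35) = -154.
Characteristic polynomial: λ³ − 80λ + 154 = 0.
Substitute λ = y + (tr M)/3 = y + 0.000000 to remove the quadratic term: y³ + p·y + q = 0 with p = s − (tr M)²/3 = -80.000000 and q = −2(tr M)³/27 + (tr M)·s/3 − det M = 154.000000.
Three real roots ⇒ use the trigonometric (Viète) form: r = 2√(−p/3) = 10.327956, φ = arccos(3q/(p·r)) = arccos(-0.559162) = 2.164171 rad.
y_k = r·cos(φ/3 − 2πk/3) for k = 0, 1, 2 gives y = 7.755140, 2.029489, -9.784629.
λ_k = y_k + 0.000000 gives λ = 7.7551, 2.0295, -9.7846 (check: the sum is 0.0000 = tr M).

Eigenvalues sorted in increasing order: [-9.7846, 2.0295, 7.7551].


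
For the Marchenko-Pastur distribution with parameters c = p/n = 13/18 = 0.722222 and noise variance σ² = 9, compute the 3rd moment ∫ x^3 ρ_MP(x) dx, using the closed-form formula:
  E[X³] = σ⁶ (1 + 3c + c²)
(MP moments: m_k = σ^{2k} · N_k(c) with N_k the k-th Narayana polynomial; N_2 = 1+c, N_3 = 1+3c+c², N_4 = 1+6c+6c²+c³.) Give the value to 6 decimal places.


E[X³] = σ⁶ (1 + 3c + c²) (third MP moment). With σ² = 9 (so σ⁶ = 729) and c = 13/18 = 0.722222: E[X³] = 729 · (1 + 3·0.722222 + (0.722222)²) = 729 · 3.688272.

So E[X^3] = 2688.750000.


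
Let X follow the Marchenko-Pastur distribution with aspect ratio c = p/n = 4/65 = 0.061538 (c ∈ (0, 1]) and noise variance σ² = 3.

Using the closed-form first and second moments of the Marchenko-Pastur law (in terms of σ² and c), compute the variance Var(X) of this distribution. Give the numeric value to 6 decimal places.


Recall the MP moments m_1 = E[X] = σ² and m_2 = E[X²] = σ⁴ (1 + c).
m_1 = E[X] = σ² = 3, so m_1² = 9.
m_2 = E[X²] = σ⁴ (1 + c) = 9 · (1 + 0.061538) = 9 · 1.061538 = 9.553846.
(Note m_2 − m_1² simplifies to c · σ⁴ = 0.061538 · 9.)

Var(X) = m_2 − m_1² = 9.553846 − 9 = 0.553846.


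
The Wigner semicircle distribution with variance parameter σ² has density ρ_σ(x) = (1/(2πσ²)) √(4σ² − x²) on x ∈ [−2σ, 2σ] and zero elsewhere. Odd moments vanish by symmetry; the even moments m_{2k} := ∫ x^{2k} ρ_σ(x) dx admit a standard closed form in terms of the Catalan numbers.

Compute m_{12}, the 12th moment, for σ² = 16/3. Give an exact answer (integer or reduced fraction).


By the scaled semicircle moment identity, m_{2k} = σ^{2k} · C_k with k = 6.
C_6 = (1/(k+1)) · C(2k, k) = (1/7) · C(12, 6) = (1/7) · 924 = 132.
σ^{2k} = (σ²)^k = (16/3)^6 = 16777216/729.

Therefore m_{12} = σ^{12} · C_6 = (16777216/729) · 132 = 738197504/243.


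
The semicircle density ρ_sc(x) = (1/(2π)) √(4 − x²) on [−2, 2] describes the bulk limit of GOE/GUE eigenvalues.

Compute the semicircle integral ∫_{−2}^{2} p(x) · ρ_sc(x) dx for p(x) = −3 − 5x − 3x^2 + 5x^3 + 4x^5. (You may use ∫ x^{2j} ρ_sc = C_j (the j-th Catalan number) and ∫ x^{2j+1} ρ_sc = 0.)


Write p(x) = Σ a_i x^i, split into monomials and integrate each against ρ_sc separately.
Using ∫ x^{2j} ρ_sc = C_j = (1/(j+1)) C(2j, j) (Catalan numbers) and ∫ x^{2j+1} ρ_sc = 0 (odd monomials vanish by symmetry):
  i = 0 (even): a_0 · C_{0} = -3 · 1 = -3
  i = 1 (odd): ∫ x^1 ρ_sc = 0 (vanishes)
  i = 2 (even): a_2 · C_{1} = -3 · 1 = -3
  i = 3 (odd): ∫ x^3 ρ_sc = 0 (vanishes)
  i = 5 (odd): ∫ x^5 ρ_sc = 0 (vanishes)

Summing the contributions: ∫_{−2}^{2} p(x) ρ_sc(x) dx = (-3) + (-3) = -6.


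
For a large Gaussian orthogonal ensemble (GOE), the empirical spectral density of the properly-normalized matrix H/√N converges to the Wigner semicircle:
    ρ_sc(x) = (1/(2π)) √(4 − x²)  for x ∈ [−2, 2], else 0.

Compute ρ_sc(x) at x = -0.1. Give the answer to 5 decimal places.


ρ_sc(x) = (1/(2π)) √(4 − x²). With x = -0.1:
  4 − x² = 4 − (-0.1)² = 4 − 0.010000 = 3.990000.
  √(4 − x²) = 1.997498.
  1/(2π) = 0.159155.
  ρ_sc(-0.1) = 0.159155 · 1.997498 = 0.317912.

Rounded to 5 decimal places: ρ_sc(-0.1) ≈ 0.31791.


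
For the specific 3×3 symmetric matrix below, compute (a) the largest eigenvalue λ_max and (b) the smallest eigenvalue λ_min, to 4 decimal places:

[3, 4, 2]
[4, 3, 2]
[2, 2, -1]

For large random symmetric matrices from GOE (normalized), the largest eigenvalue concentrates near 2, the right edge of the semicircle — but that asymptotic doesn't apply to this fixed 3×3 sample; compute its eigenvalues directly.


Since M is real symmetric, all three eigenvalues are real; they are the roots of det(λI − M) = λ³ − (tr M) λ² + s λ − det M, where s is the sum of the principal 2×2 minors.
tr M = 3 + 3 + (-1) = 5.
s = (3·3 − 4²) + (3·(-1) − 2²) + (3·(-1) − 2²) = -7 + (-7) + (-7) = -21.
det M (expand along row 1) = 3·(-7) − 4·(-8) + 2·2 = 15.
Characteristic polynomial: λ³ − 5λ² − 21λ − 15 = 0.
Substitute λ = y + (tr M)/3 = y + 1.666667 to remove the quadratic term: y³ + p·y + q = 0 with p = s − (tr M)²/3 = -29.333333 and q = −2(tr M)³/27 + (tr M)·s/3 − det M = -59.259259.
Three real roots ⇒ use the trigonometric (Viète) form: r = 2√(−p/3) = 6.253888, φ = arccos(3q/(p·r)) = arccos(0.969094) = 0.249264 rad.
y_k = r·cos(φ/3 − 2πk/3) for k = 0, 1, 2 gives y = 6.232313, -2.666667, -3.565646.
λ_k = y_k + 1.666667 gives λ = 7.8990, -1.0000, -1.8990 (check: the sum is 5.0000 = tr M).

Hence λ_max = 7.8990 and λ_min = -1.8990.


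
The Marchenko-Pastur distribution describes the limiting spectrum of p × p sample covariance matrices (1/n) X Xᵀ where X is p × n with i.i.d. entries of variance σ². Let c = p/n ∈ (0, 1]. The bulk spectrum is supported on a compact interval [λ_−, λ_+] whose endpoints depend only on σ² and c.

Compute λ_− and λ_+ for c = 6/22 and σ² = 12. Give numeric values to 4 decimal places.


c = 6/22 = 0.272727; √c = 0.522233.
λ_− = σ² (1 − √c)² = 12 · (1 − 0.522233)² = 12 · (0.477767)² = 2.739136.
λ_+ = σ² (1 + √c)² = 12 · (1 + 0.522233)² = 12 · (1.522233)² = 27.806319.

Rounded to 4 decimal places: λ_− ≈ 2.7391, λ_+ ≈ 27.8063.


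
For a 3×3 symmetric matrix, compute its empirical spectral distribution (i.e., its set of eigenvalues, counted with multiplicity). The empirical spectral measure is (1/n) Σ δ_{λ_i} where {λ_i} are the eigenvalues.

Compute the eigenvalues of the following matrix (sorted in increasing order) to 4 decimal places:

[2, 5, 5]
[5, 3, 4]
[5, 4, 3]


Since M is real symmetric, all three eigenvalues are real; they are the roots of det(λI − M) = λ³ − (tr M) λ² + s λ − det M, where s is the sum of the principal 2×2 minors.
tr M = 2 + 3 + 3 = 8.
s = (2·3 − 5²) + (2·3 − 5²) + (3·3 − 4²) = -19 + (-19) + (-7) = -45.
det M (expand along row 1) = 2·(-7) − 5·(-5) + 5·5 = 36.
Characteristic polynomial: λ³ − 8λ² − 45λ − 36 = 0.
Substitute λ = y + (tr M)/3 = y + 2.666667 to remove the quadratic term: y³ + p·y + q = 0 with p = s − (tr M)²/3 = -66.333333 and q = −2(tr M)³/27 + (tr M)·s/3 − det M = -193.925926.
Three real roots ⇒ use the trigonometric (Viète) form: r = 2√(−p/3) = 9.404491, φ = arccos(3q/(p·r)) = arccos(0.932588) = 0.369277 rad.
y_k = r·cos(φ/3 − 2πk/3) for k = 0, 1, 2 gives y = 9.333333, -3.666667, -5.666667.
λ_k = y_k + 2.666667 gives λ = 12.0000, -1.0000, -3.0000 (check: the sum is 8.0000 = tr M).

Eigenvalues sorted in increasing order: [-3.0000, -1.0000, 12.0000].


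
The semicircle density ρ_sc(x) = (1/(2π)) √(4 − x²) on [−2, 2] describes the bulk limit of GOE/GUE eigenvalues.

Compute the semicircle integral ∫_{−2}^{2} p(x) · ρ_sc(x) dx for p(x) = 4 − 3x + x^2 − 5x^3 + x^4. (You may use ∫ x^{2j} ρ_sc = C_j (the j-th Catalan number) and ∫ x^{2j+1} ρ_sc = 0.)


Write p(x) = Σ a_i x^i, split into monomials and integrate each against ρ_sc separately.
Using ∫ x^{2j} ρ_sc = C_j = (1/(j+1)) C(2j, j) (Catalan numbers) and ∫ x^{2j+1} ρ_sc = 0 (odd monomials vanish by symmetry):
  i = 0 (even): a_0 · C_{0} = 4 · 1 = 4
  i = 1 (odd): ∫ x^1 ρ_sc = 0 (vanishes)
  i = 2 (even): a_2 · C_{1} = 1 · 1 = 1
  i = 3 (odd): ∫ x^3 ρ_sc = 0 (vanishes)
  i = 4 (even): a_4 · C_{2} = 1 · 2 = 2

Summing the contributions: ∫_{−2}^{2} p(x) ρ_sc(x) dx = 4 + 1 + 2 = 7.


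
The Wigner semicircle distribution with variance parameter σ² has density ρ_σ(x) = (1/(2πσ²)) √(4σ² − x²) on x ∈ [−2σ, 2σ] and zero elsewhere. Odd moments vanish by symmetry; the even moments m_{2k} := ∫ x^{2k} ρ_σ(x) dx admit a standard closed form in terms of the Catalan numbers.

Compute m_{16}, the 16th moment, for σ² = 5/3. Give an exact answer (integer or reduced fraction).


By the scaled semicircle moment identity, m_{2k} = σ^{2k} · C_k with k = 8.
C_8 = (1/(k+1)) · C(2k, k) = (1/9) · C(16, 8) = (1/9) · 12870 = 1430.
σ^{2k} = (σ²)^k = (5/3)^8 = 390625/6561.

Therefore m_{16} = σ^{16} · C_8 = (390625/6561) · 1430 = 558593750/6561.


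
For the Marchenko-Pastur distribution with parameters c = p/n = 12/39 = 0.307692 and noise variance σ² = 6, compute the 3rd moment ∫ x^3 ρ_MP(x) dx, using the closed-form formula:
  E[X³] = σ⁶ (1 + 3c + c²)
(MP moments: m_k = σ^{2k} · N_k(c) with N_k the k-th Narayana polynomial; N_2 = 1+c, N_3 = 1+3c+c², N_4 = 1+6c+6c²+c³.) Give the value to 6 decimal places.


E[X³] = σ⁶ (1 + 3c + c²) (third MP moment). With σ² = 6 (so σ⁶ = 216) and c = 12/39 = 0.307692: E[X³] = 216 · (1 + 3·0.307692 + (0.307692)²) = 216 · 2.017751.

So E[X^3] = 435.834320.


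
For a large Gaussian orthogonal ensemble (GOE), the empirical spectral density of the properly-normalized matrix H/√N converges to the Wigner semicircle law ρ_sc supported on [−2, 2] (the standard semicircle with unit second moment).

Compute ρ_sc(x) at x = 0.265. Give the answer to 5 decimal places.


ρ_sc(x) = (1/(2π)) √(4 − x²). With x = 0.265:
  4 − x² = 4 − (0.265)² = 4 − 0.070225 = 3.929775.
  √(4 − x²) = 1.982366.
  1/(2π) = 0.159155.
  ρ_sc(0.265) = 0.159155 · 1.982366 = 0.315503.

Rounded to 5 decimal places: ρ_sc(0.265) ≈ 0.31550.


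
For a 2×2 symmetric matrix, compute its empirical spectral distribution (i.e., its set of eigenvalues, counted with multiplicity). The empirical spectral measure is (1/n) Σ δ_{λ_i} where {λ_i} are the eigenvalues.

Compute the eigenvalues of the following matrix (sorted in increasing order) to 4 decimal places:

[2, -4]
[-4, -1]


Since M is real symmetric, both eigenvalues are real; they are the roots of det(λI − M) = λ² − (tr M) λ + det M.
tr M = 2 + (-1) = 1.
det M = 2·(-1) − (-4)² = -2 − 16 = -18.
Characteristic polynomial: λ² − λ − 18 = 0.
Discriminant Δ = (tr M)² − 4·det M = 1 − (-72) = 73; √Δ = 8.544004.
λ = (tr M ± √Δ)/2 = (1 ± 8.544004)/2, giving (tr M − √Δ)/2 = -3.7720 and (tr M + √Δ)/2 = 4.7720.

Eigenvalues sorted in increasing order: [-3.7720, 4.7720].


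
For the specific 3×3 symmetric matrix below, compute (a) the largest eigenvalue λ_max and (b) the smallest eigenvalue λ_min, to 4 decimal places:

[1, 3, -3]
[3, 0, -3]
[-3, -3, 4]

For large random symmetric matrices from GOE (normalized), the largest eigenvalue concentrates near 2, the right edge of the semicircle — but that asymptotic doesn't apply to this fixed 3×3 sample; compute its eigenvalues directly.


Since M is real symmetric, all three eigenvalues are real; they are the roots of det(λI − M) = λ³ − (tr M) λ² + s λ − det M, where s is the sum of the principal 2×2 minors.
tr M = 1 + 0 + 4 = 5.
s = (1·0 − 3²) + (1·4 − (-3)²) + (0·4 − (-3)²) = -9 + (-5) + (-9) = -23.
det M (expand along row 1) = 1·(-9) − 3·3 + (-3)·(-9) = 9.
Characteristic polynomial: λ³ − 5λ² − 23λ − 9 = 0.
Substitute λ = y + (tr M)/3 = y + 1.666667 to remove the quadratic term: y³ + p·y + q = 0 with p = s − (tr M)²/3 = -31.333333 and q = −2(tr M)³/27 + (tr M)·s/3 − det M = -56.592593.
Three real roots ⇒ use the trigonometric (Viète) form: r = 2√(−p/3) = 6.463573, φ = arccos(3q/(p·r)) = arccos(0.838304) = 0.576631 rad.
y_k = r·cos(φ/3 − 2πk/3) for k = 0, 1, 2 gives y = 6.344542, -2.102963, -4.241579.
λ_k = y_k + 1.666667 gives λ = 8.0112, -0.4363, -2.5749 (check: the sum is 5.0000 = tr M).

Hence λ_max = 8.0112 and λ_min = -2.5749.


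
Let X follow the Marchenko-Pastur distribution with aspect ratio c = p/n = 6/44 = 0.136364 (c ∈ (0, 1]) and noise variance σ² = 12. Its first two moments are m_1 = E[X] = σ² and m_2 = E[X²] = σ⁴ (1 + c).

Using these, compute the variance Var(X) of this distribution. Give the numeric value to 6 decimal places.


m_1 = E[X] = σ² = 12, so m_1² = 144.
m_2 = E[X²] = σ⁴ (1 + c) = 144 · (1 + 0.136364) = 144 · 1.136364 = 163.636364.
(Note m_2 − m_1² simplifies to c · σ⁴ = 0.136364 · 144.)

Var(X) = m_2 − m_1² = 163.636364 − 144 = 19.636364.


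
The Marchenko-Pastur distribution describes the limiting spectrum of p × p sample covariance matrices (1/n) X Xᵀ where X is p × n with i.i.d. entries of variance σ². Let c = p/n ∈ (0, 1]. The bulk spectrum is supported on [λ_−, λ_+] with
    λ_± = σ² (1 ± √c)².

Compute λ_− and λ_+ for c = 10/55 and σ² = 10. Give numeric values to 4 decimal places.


c = 10/55 = 0.181818; √c = 0.426401.
λ_− = σ² (1 − √c)² = 10 · (1 − 0.426401)² = 10 · (0.573599)² = 3.290153.
λ_+ = σ² (1 + √c)² = 10 · (1 + 0.426401)² = 10 · (1.426401)² = 20.346210.

Rounded to 4 decimal places: λ_− ≈ 3.2902, λ_+ ≈ 20.3462.


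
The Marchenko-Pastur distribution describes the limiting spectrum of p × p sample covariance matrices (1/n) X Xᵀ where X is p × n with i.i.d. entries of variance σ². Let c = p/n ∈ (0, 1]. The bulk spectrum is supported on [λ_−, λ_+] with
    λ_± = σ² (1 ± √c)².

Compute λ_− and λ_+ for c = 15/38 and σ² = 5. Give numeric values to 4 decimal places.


c = 15/38 = 0.394737; √c = 0.628281.
λ_− = σ² (1 − √c)² = 5 · (1 − 0.628281)² = 5 · (0.371719)² = 0.690876.
λ_+ = σ² (1 + √c)² = 5 · (1 + 0.628281)² = 5 · (1.628281)² = 13.256493.

Rounded to 4 decimal places: λ_− ≈ 0.6909, λ_+ ≈ 13.2565.


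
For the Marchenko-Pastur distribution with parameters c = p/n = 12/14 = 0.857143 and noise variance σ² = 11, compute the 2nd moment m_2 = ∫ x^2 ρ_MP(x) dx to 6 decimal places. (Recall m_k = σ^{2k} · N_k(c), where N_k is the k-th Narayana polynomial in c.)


E[X²] = σ⁴ (1 + c) (second MP moment). With σ² = 11 (so σ⁴ = 121) and c = 12/14 = 0.857143: E[X²] = 121 · (1 + 0.857143) = 121 · 1.857143.

So E[X^2] = 224.714286.


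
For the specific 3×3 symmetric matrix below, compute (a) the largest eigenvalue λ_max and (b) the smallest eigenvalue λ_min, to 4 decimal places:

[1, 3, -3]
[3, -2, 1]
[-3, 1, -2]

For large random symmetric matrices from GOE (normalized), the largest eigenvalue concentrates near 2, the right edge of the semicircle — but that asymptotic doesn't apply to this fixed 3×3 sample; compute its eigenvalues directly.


Since M is real symmetric, all three eigenvalues are real; they are the roots of det(λI − M) = λ³ − (tr M) λ² + s λ − det M, where s is the sum of the principal 2×2 minors.
tr M = 1 + (-2) + (-2) = -3.
s = (1·(-2) − 3²) + (1·(-2) − (-3)²) + ((-2)·(-2) − 1²) = -11 + (-11) + 3 = -19.
det M (expand along row 1) = 1·3 − 3·(-3) + (-3)·(-3) = 21.
Characteristic polynomial: λ³ + 3λ² − 19λ − 21 = 0.
Substitute λ = y + (tr M)/3 = y − 1.000000 to remove the quadratic term: y³ + p·y + q = 0 with p = s − (tr M)²/3 = -22.000000 and q = −2(tr M)³/27 + (tr M)·s/3 − det M = 0.000000.
Three real roots ⇒ use the trigonometric (Viète) form: r = 2√(−p/3) = 5.416026, φ = arccos(3q/(p·r)) = arccos(0.000000) = 1.570796 rad.
y_k = r·cos(φ/3 − 2πk/3) for k = 0, 1, 2 gives y = 4.690416, 0.000000, -4.690416.
λ_k = y_k − 1.000000 gives λ = 3.6904, -1.0000, -5.6904 (check: the sum is -3.0000 = tr M).

Hence λ_max = 3.6904 and λ_min = -5.6904.


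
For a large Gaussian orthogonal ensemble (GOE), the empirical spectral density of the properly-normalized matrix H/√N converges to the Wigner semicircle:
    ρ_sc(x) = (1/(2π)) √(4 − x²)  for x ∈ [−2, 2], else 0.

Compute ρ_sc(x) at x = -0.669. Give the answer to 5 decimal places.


ρ_sc(x) = (1/(2π)) √(4 − x²). With x = -0.669:
  4 − x² = 4 − (-0.669)² = 4 − 0.447561 = 3.552439.
  √(4 − x²) = 1.884792.
  1/(2π) = 0.159155.
  ρ_sc(-0.669) = 0.159155 · 1.884792 = 0.299974.

Rounded to 5 decimal places: ρ_sc(-0.669) ≈ 0.29997.


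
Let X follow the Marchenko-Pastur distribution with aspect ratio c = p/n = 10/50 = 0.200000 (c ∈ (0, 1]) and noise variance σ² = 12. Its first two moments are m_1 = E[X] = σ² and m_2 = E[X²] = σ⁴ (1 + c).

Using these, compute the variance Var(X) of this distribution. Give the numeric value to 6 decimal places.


m_1 = E[X] = σ² = 12, so m_1² = 144.
m_2 = E[X²] = σ⁴ (1 + c) = 144 · (1 + 0.200000) = 144 · 1.200000 = 172.800000.
(Note m_2 − m_1² simplifies to c · σ⁴ = 0.200000 · 144.)

Var(X) = m_2 − m_1² = 172.800000 − 144 = 28.800000.


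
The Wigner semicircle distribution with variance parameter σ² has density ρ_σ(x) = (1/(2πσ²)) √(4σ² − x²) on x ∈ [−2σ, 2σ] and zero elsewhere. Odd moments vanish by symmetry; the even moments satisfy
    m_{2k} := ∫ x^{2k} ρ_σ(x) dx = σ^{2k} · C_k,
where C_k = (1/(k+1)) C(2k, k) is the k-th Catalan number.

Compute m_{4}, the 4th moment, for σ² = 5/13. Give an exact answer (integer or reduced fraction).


By the scaled semicircle moment identity, m_{2k} = σ^{2k} · C_k with k = 2.
C_2 = (1/(k+1)) · C(2k, k) = (1/3) · C(4, 2) = (1/3) · 6 = 2.
σ^{2k} = (σ²)^k = (5/13)^2 = 25/169.

Therefore m_{4} = σ^{4} · C_2 = (25/169) · 2 = 50/169.


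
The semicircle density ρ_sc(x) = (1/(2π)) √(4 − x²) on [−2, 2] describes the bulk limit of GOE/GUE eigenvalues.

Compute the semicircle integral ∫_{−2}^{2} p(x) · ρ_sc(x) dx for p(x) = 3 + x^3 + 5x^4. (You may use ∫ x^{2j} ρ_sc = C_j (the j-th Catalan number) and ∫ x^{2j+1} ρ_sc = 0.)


Write p(x) = Σ a_i x^i, split into monomials and integrate each against ρ_sc separately.
Using ∫ x^{2j} ρ_sc = C_j = (1/(j+1)) C(2j, j) (Catalan numbers) and ∫ x^{2j+1} ρ_sc = 0 (odd monomials vanish by symmetry):
  i = 0 (even): a_0 · C_{0} = 3 · 1 = 3
  i = 3 (odd): ∫ x^3 ρ_sc = 0 (vanishes)
  i = 4 (even): a_4 · C_{2} = 5 · 2 = 10

Summing the contributions: ∫_{−2}^{2} p(x) ρ_sc(x) dx = 3 + 10 = 13.


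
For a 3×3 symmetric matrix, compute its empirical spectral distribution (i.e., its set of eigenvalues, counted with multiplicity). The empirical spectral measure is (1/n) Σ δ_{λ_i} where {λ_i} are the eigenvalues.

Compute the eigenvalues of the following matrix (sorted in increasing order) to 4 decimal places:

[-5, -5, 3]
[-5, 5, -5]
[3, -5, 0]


Since M is real symmetric, all three eigenvalues are real; they are the roots of det(λI − M) = λ³ − (tr M) λ² + s λ − det M, where s is the sum of the principal 2×2 minors.
tr M = -5 + 5 + 0 = 0.
s = ((-5)·5 − (-5)²) + ((-5)·0 − 3²) + (5·0 − (-5)²) = -50 + (-9) + (-25) = -84.
det M (expand along row 1) = (-5)·(-25) − (-5)·15 + 3·10 = 230.
Characteristic polynomial: λ³ − 84λ − 230 = 0.
Substitute λ = y + (tr M)/3 = y + 0.000000 to remove the quadratic term: y³ + p·y + q = 0 with p = s − (tr M)²/3 = -84.000000 and q = −2(tr M)³/27 + (tr M)·s/3 − det M = -230.000000.
Three real roots ⇒ use the trigonometric (Viète) form: r = 2√(−p/3) = 10.583005, φ = arccos(3q/(p·r)) = arccos(0.776177) = 0.682217 rad.
y_k = r·cos(φ/3 − 2πk/3) for k = 0, 1, 2 gives y = 10.310542, -3.088982, -7.221560.
λ_k = y_k + 0.000000 gives λ = 10.3105, -3.0890, -7.2216 (check: the sum is 0.0000 = tr M).

Eigenvalues sorted in increasing order: [-7.2216, -3.0890, 10.3105].


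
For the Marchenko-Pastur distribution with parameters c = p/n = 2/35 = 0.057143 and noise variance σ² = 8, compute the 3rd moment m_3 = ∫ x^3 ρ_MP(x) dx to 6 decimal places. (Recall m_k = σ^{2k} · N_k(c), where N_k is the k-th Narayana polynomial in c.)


E[X³] = σ⁶ (1 + 3c + c²) (third MP moment). With σ² = 8 (so σ⁶ = 512) and c = 2/35 = 0.057143: E[X³] = 512 · (1 + 3·0.057143 + (0.057143)²) = 512 · 1.174694.

So E[X^3] = 601.443265.


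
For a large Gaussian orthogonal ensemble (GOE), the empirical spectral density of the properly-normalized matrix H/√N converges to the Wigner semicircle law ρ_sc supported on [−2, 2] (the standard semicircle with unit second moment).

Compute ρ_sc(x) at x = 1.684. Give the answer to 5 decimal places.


ρ_sc(x) = (1/(2π)) √(4 − x²). With x = 1.684:
  4 − x² = 4 − (1.684)² = 4 − 2.835856 = 1.164144.
  √(4 − x²) = 1.078955.
  1/(2π) = 0.159155.
  ρ_sc(1.684) = 0.159155 · 1.078955 = 0.171721.

Rounded to 5 decimal places: ρ_sc(1.684) ≈ 0.17172.


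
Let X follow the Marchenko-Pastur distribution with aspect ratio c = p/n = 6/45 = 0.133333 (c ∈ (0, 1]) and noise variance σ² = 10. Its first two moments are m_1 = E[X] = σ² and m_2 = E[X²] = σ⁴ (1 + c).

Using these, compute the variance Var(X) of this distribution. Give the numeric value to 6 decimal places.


m_1 = E[X] = σ² = 10, so m_1² = 100.
m_2 = E[X²] = σ⁴ (1 + c) = 100 · (1 + 0.133333) = 100 · 1.133333 = 113.333333.
(Note m_2 − m_1² simplifies to c · σ⁴ = 0.133333 · 100.)

Var(X) = m_2 − m_1² = 113.333333 − 100 = 13.333333.


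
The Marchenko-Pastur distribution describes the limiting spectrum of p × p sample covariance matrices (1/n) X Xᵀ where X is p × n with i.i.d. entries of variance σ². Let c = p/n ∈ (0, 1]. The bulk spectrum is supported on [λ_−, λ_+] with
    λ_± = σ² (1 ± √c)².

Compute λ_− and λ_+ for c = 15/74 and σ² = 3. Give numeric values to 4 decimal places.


c = 15/74 = 0.202703; √c = 0.450225.
λ_− = σ² (1 − √c)² = 3 · (1 − 0.450225)² = 3 · (0.549775)² = 0.906757.
λ_+ = σ² (1 + √c)² = 3 · (1 + 0.450225)² = 3 · (1.450225)² = 6.309459.

Rounded to 4 decimal places: λ_− ≈ 0.9068, λ_+ ≈ 6.3095.


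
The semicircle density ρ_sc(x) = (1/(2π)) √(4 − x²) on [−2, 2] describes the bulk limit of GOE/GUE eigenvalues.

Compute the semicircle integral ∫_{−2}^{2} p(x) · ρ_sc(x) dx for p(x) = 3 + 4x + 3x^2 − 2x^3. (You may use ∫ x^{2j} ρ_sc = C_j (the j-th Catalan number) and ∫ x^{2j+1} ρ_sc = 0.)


Write p(x) = Σ a_i x^i, split into monomials and integrate each against ρ_sc separately.
Using ∫ x^{2j} ρ_sc = C_j = (1/(j+1)) C(2j, j) (Catalan numbers) and ∫ x^{2j+1} ρ_sc = 0 (odd monomials vanish by symmetry):
  i = 0 (even): a_0 · C_{0} = 3 · 1 = 3
  i = 1 (odd): ∫ x^1 ρ_sc = 0 (vanishes)
  i = 2 (even): a_2 · C_{1} = 3 · 1 = 3
  i = 3 (odd): ∫ x^3 ρ_sc = 0 (vanishes)

Summing the contributions: ∫_{−2}^{2} p(x) ρ_sc(x) dx = 3 + 3 = 6.


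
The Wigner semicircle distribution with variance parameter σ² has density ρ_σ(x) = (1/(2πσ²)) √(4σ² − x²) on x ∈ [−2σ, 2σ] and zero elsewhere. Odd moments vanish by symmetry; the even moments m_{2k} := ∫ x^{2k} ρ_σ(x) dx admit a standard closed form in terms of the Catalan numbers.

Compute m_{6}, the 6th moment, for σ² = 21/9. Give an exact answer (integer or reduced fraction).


By the scaled semicircle moment identity, m_{2k} = σ^{2k} · C_k with k = 3.
C_3 = (1/(k+1)) · C(2k, k) = (1/4) · C(6, 3) = (1/4) · 20 = 5.
σ^{2k} = (σ²)^k = (21/9)^3 = 343/27.

Therefore m_{6} = σ^{6} · C_3 = (343/27) · 5 = 1715/27.


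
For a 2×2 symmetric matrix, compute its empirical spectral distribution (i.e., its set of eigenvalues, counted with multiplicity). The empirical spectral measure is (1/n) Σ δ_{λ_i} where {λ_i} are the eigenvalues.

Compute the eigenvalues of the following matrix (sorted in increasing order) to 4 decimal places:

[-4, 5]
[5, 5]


Since M is real symmetric, both eigenvalues are real; they are the roots of det(λI − M) = λ² − (tr M) λ + det M.
tr M = -4 + 5 = 1.
det M = (-4)·5 − 5² = -20 − 25 = -45.
Characteristic polynomial: λ² − λ − 45 = 0.
Discriminant Δ = (tr M)² − 4·det M = 1 − (-180) = 181; √Δ = 13.453624.
λ = (tr M ± √Δ)/2 = (1 ± 13.453624)/2, giving (tr M − √Δ)/2 = -6.2268 and (tr M + √Δ)/2 = 7.2268.

Eigenvalues sorted in increasing order: [-6.2268, 7.2268].


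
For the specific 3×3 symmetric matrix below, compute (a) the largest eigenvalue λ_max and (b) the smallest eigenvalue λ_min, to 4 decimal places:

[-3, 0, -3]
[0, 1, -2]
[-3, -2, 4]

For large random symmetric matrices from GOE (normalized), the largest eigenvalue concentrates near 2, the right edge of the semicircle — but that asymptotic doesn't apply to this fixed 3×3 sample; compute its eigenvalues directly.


Since M is real symmetric, all three eigenvalues are real; they are the roots of det(λI − M) = λ³ − (tr M) λ² + s λ − det M, where s is the sum of the principal 2×2 minors.
tr M = -3 + 1 + 4 = 2.
s = ((-3)·1 − 0²) + ((-3)·4 − (-3)²) + (1·4 − (-2)²) = -3 + (-21) + 0 = -24.
det M (expand along row 1) = (-3)·0 − 0·(-6) + (-3)·3 = -9.
Characteristic polynomial: λ³ − 2λ² − 24λ + 9 = 0.
Substitute λ = y + (tr M)/3 = y + 0.666667 to remove the quadratic term: y³ + p·y + q = 0 with p = s − (tr M)²/3 = -25.333333 and q = −2(tr M)³/27 + (tr M)·s/3 − det M = -7.592593.
Three real roots ⇒ use the trigonometric (Viète) form: r = 2√(−p/3) = 5.811865, φ = arccos(3q/(p·r)) = arccos(0.154705) = 1.415468 rad.
y_k = r·cos(φ/3 − 2πk/3) for k = 0, 1, 2 gives y = 5.176869, -0.300782, -4.876087.
λ_k = y_k + 0.666667 gives λ = 5.8435, 0.3659, -4.2094 (check: the sum is 2.0000 = tr M).

Hence λ_max = 5.8435 and λ_min = -4.2094.


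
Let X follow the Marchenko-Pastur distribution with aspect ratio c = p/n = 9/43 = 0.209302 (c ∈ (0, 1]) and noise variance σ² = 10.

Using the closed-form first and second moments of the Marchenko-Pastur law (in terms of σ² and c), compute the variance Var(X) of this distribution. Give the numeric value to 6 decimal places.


Recall the MP moments m_1 = E[X] = σ² and m_2 = E[X²] = σ⁴ (1 + c).
m_1 = E[X] = σ² = 10, so m_1² = 100.
m_2 = E[X²] = σ⁴ (1 + c) = 100 · (1 + 0.209302) = 100 · 1.209302 = 120.930233.
(Note m_2 − m_1² simplifies to c · σ⁴ = 0.209302 · 100.)

Var(X) = m_2 − m_1² = 120.930233 − 100 = 20.930233.


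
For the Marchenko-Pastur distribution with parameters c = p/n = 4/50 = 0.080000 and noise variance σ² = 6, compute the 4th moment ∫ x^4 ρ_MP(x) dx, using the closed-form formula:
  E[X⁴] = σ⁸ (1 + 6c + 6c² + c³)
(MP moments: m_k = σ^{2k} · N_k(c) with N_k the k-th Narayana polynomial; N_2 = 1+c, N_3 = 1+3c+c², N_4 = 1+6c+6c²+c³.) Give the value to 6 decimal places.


E[X⁴] = σ⁸ (1 + 6c + 6c² + c³) (fourth MP moment). With σ² = 6 (so σ⁸ = 1296) and c = 4/50 = 0.080000: E[X⁴] = 1296 · (1 + 6·0.080000 + 6·(0.080000)² + (0.080000)³) = 1296 · 1.518912.

So E[X^4] = 1968.509952.


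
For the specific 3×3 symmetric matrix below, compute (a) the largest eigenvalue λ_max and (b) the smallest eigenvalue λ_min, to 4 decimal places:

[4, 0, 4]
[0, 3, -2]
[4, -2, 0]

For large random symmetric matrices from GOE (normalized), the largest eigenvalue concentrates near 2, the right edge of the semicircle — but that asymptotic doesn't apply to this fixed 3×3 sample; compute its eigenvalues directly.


Since M is real symmetric, all three eigenvalues are real; they are the roots of det(λI − M) = λ³ − (tr M) λ² + s λ − det M, where s is the sum of the principal 2×2 minors.
tr M = 4 + 3 + 0 = 7.
s = (4·3 − 0²) + (4·0 − 4²) + (3·0 − (-2)²) = 12 + (-16) + (-4) = -8.
det M (expand along row 1) = 4·(-4) − 0·8 + 4·(-12) = -64.
Characteristic polynomial: λ³ − 7λ² − 8λ + 64 = 0.
Substitute λ = y + (tr M)/3 = y + 2.333333 to remove the quadratic term: y³ + p·y + q = 0 with p = s − (tr M)²/3 = -24.333333 and q = −2(tr M)³/27 + (tr M)·s/3 − det M = 19.925926.
Three real roots ⇒ use the trigonometric (Viète) form: r = 2√(−p/3) = 5.696002, φ = arccos(3q/(p·r)) = arccos(-0.431289) = 2.016717 rad.
y_k = r·cos(φ/3 − 2πk/3) for k = 0, 1, 2 gives y = 4.456719, 0.843541, -5.300260.
λ_k = y_k + 2.333333 gives λ = 6.7901, 3.1769, -2.9669 (check: the sum is 7.0000 = tr M).

Hence λ_max = 6.7901 and λ_min = -2.9669.


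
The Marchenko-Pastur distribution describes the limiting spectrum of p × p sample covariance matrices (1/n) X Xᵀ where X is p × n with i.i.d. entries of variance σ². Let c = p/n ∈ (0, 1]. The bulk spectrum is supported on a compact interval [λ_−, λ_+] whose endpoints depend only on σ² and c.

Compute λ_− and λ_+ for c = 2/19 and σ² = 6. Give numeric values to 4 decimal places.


c = 2/19 = 0.105263; √c = 0.324443.
λ_− = σ² (1 − √c)² = 6 · (1 − 0.324443)² = 6 · (0.675557)² = 2.738265.
λ_+ = σ² (1 + √c)² = 6 · (1 + 0.324443)² = 6 · (1.324443)² = 10.524893.

Rounded to 4 decimal places: λ_− ≈ 2.7383, λ_+ ≈ 10.5249.


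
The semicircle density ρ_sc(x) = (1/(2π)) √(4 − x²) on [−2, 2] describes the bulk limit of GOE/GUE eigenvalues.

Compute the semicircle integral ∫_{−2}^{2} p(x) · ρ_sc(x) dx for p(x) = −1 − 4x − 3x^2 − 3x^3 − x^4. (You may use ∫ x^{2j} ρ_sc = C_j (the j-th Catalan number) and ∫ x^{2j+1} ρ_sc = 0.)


Write p(x) = Σ a_i x^i, split into monomials and integrate each against ρ_sc separately.
Using ∫ x^{2j} ρ_sc = C_j = (1/(j+1)) C(2j, j) (Catalan numbers) and ∫ x^{2j+1} ρ_sc = 0 (odd monomials vanish by symmetry):
  i = 0 (even): a_0 · C_{0} = -1 · 1 = -1
  i = 1 (odd): ∫ x^1 ρ_sc = 0 (vanishes)
  i = 2 (even): a_2 · C_{1} = -3 · 1 = -3
  i = 3 (odd): ∫ x^3 ρ_sc = 0 (vanishes)
  i = 4 (even): a_4 · C_{2} = -1 · 2 = -2

Summing the contributions: ∫_{−2}^{2} p(x) ρ_sc(x) dx = (-1) + (-3) + (-2) = -6.


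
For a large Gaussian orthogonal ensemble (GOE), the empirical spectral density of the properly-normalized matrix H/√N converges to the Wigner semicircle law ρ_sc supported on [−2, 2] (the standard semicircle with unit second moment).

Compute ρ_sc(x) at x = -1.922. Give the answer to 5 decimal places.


ρ_sc(x) = (1/(2π)) √(4 − x²). With x = -1.922:
  4 − x² = 4 − (-1.922)² = 4 − 3.694084 = 0.305916.
  √(4 − x²) = 0.553097.
  1/(2π) = 0.159155.
  ρ_sc(-1.922) = 0.159155 · 0.553097 = 0.088028.

Rounded to 5 decimal places: ρ_sc(-1.922) ≈ 0.08803.


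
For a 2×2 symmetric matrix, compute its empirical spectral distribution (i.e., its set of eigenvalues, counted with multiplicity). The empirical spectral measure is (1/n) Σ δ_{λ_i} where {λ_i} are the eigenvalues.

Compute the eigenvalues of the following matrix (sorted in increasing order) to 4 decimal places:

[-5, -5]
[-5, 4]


Since M is real symmetric, both eigenvalues are real; they are the roots of det(λI − M) = λ² − (tr M) λ + det M.
tr M = -5 + 4 = -1.
det M = (-5)·4 − (-5)² = -20 − 25 = -45.
Characteristic polynomial: λ² + λ − 45 = 0.
Discriminant Δ = (tr M)² − 4·det M = 1 − (-180) = 181; √Δ = 13.453624.
λ = (tr M ± √Δ)/2 = (-1 ± 13.453624)/2, giving (tr M − √Δ)/2 = -7.2268 and (tr M + √Δ)/2 = 6.2268.

Eigenvalues sorted in increasing order: [-7.2268, 6.2268].


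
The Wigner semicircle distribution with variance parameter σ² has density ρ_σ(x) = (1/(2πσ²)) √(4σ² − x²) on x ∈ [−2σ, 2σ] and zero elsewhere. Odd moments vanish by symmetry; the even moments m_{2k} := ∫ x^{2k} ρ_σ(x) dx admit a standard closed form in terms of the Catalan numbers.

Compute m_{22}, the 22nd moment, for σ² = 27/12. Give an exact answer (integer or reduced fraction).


By the scaled semicircle moment identity, m_{2k} = σ^{2k} · C_k with k = 11.
C_11 = (1/(k+1)) · C(2k, k) = (1/12) · C(22, 11) = (1/12) · 705432 = 58786.
σ^{2k} = (σ²)^k = (27/12)^11 = 31381059609/4194304.

Therefore m_{22} = σ^{22} · C_11 = (31381059609/4194304) · 58786 = 922383485087337/2097152.


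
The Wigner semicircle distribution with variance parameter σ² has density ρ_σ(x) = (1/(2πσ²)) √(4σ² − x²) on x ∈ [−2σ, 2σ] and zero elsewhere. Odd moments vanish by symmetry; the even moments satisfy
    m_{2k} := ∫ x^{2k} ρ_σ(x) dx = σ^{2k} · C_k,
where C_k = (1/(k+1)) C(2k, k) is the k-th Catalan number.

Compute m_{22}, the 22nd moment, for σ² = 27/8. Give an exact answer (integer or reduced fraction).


By the scaled semicircle moment identity, m_{2k} = σ^{2k} · C_k with k = 11.
C_11 = (1/(k+1)) · C(2k, k) = (1/12) · C(22, 11) = (1/12) · 705432 = 58786.
σ^{2k} = (σ²)^k = (27/8)^11 = 5559060566555523/8589934592.

Therefore m_{22} = σ^{22} · C_11 = (5559060566555523/8589934592) · 58786 = 163397467232766487539/4294967296.


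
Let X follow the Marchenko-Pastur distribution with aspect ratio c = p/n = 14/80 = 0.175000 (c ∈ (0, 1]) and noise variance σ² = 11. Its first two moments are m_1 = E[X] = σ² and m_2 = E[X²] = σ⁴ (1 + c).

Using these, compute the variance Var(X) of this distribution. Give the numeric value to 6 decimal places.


m_1 = E[X] = σ² = 11, so m_1² = 121.
m_2 = E[X²] = σ⁴ (1 + c) = 121 · (1 + 0.175000) = 121 · 1.175000 = 142.175000.
(Note m_2 − m_1² simplifies to c · σ⁴ = 0.175000 · 121.)

Var(X) = m_2 − m_1² = 142.175000 − 121 = 21.175000.


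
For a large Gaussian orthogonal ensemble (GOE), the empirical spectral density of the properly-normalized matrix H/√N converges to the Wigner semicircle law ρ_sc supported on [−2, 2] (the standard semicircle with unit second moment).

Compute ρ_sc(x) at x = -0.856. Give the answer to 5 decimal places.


ρ_sc(x) = (1/(2π)) √(4 − x²). With x = -0.856:
  4 − x² = 4 − (-0.856)² = 4 − 0.732736 = 3.267264.
  √(4 − x²) = 1.807557.
  1/(2π) = 0.159155.
  ρ_sc(-0.856) = 0.159155 · 1.807557 = 0.287682.

Rounded to 5 decimal places: ρ_sc(-0.856) ≈ 0.28768.


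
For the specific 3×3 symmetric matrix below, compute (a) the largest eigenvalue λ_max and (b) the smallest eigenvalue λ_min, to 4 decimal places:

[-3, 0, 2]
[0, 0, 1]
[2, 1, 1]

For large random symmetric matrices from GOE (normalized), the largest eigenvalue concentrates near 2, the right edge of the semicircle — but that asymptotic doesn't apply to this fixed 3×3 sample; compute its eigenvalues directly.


Since M is real symmetric, all three eigenvalues are real; they are the roots of det(λI − M) = λ³ − (tr M) λ² + s λ − det M, where s is the sum of the principal 2×2 minors.
tr M = -3 + 0 + 1 = -2.
s = ((-3)·0 − 0²) + ((-3)·1 − 2²) + (0·1 − 1²) = 0 + (-7) + (-1) = -8.
det M (expand along row 1) = (-3)·(-1) − 0·(-2) + 2·0 = 3.
Characteristic polynomial: λ³ + 2λ² − 8λ − 3 = 0.
Substitute λ = y + (tr M)/3 = y − 0.666667 to remove the quadratic term: y³ + p·y + q = 0 with p = s − (tr M)²/3 = -9.333333 and q = −2(tr M)³/27 + (tr M)·s/3 − det M = 2.925926.
Three real roots ⇒ use the trigonometric (Viète) form: r = 2√(−p/3) = 3.527668, φ = arccos(3q/(p·r)) = arccos(-0.266600) = 1.840660 rad.
y_k = r·cos(φ/3 − 2πk/3) for k = 0, 1, 2 gives y = 2.884247, 0.316902, -3.201149.
λ_k = y_k − 0.666667 gives λ = 2.2176, -0.3498, -3.8678 (check: the sum is -2.0000 = tr M).

Hence λ_max = 2.2176 and λ_min = -3.8678.


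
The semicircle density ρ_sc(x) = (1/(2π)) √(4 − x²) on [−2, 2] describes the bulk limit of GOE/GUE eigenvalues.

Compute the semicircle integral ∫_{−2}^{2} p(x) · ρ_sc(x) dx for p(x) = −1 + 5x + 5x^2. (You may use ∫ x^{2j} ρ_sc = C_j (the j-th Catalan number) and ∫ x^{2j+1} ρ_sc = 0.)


Write p(x) = Σ a_i x^i, split into monomials and integrate each against ρ_sc separately.
Using ∫ x^{2j} ρ_sc = C_j = (1/(j+1)) C(2j, j) (Catalan numbers) and ∫ x^{2j+1} ρ_sc = 0 (odd monomials vanish by symmetry):
  i = 0 (even): a_0 · C_{0} = -1 · 1 = -1
  i = 1 (odd): ∫ x^1 ρ_sc = 0 (vanishes)
  i = 2 (even): a_2 · C_{1} = 5 · 1 = 5

Summing the contributions: ∫_{−2}^{2} p(x) ρ_sc(x) dx = (-1) + 5 = 4.


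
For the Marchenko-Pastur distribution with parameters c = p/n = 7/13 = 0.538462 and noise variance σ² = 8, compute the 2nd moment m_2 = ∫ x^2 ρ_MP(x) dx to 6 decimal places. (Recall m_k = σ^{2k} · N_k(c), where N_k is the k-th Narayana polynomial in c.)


E[X²] = σ⁴ (1 + c) (second MP moment). With σ² = 8 (so σ⁴ = 64) and c = 7/13 = 0.538462: E[X²] = 64 · (1 + 0.538462) = 64 · 1.538462.

So E[X^2] = 98.461538.


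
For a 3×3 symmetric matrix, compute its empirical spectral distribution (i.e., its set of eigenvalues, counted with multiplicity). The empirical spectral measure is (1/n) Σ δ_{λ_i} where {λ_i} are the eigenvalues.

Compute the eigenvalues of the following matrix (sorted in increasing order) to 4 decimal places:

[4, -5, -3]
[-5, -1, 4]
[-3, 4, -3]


Since M is real symmetric, all three eigenvalues are real; they are the roots of det(λI − M) = λ³ − (tr M) λ² + s λ − det M, where s is the sum of the principal 2×2 minors.
tr M = 4 + (-1) + (-3) = 0.
s = (4·(-1) − (-5)²) + (4·(-3) − (-3)²) + ((-1)·(-3) − 4²) = -29 + (-21) + (-13) = -63.
det M (expand along row 1) = 4·(-13) − (-5)·27 + (-3)·(-23) = 152.
Characteristic polynomial: λ³ − 63λ − 152 = 0.
Substitute λ = y + (tr M)/3 = y + 0.000000 to remove the quadratic term: y³ + p·y + q = 0 with p = s − (tr M)²/3 = -63.000000 and q = −2(tr M)³/27 + (tr M)·s/3 − det M = -152.000000.
Three real roots ⇒ use the trigonometric (Viète) form: r = 2√(−p/3) = 9.165151, φ = arccos(3q/(p·r)) = arccos(0.789741) = 0.660410 rad.
y_k = r·cos(φ/3 − 2πk/3) for k = 0, 1, 2 gives y = 8.943975, -2.738785, -6.205189.
λ_k = y_k + 0.000000 gives λ = 8.9440, -2.7388, -6.2052 (check: the sum is 0.0000 = tr M).

Eigenvalues sorted in increasing order: [-6.2052, -2.7388, 8.9440].
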